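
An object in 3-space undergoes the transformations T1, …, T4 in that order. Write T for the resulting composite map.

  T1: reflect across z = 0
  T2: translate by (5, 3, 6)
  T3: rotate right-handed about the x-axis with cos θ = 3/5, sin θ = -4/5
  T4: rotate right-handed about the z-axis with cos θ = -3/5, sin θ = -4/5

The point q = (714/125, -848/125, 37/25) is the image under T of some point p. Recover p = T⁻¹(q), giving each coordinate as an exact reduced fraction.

p = (-3, 1, -9/5)

T1 = [1 0 0 0; 0 1 0 0; 0 0 -1 0; 0 0 0 1]
T2·T1 = [1 0 0 5; 0 1 0 3; 0 0 -1 6; 0 0 0 1]
T3·…·T1 = [1 0 0 5; 0 3/5 -4/5 33/5; 0 -4/5 -3/5 6/5; 0 0 0 1]
T4·…·T1 = [-3/5 12/25 -16/25 57/25; -4/5 -9/25 12/25 -199/25; 0 -4/5 -3/5 6/5; 0 0 0 1]
det M = -1; M⁻¹ = [-3/5 -4/5 0 -5; 12/25 -9/25 -4/5 -3; -16/25 12/25 -3/5 6; 0 0 0 1]
M⁻¹ · (714/125, -848/125, 37/25)ᵀ = (-3, 1, -9/5)ᵀ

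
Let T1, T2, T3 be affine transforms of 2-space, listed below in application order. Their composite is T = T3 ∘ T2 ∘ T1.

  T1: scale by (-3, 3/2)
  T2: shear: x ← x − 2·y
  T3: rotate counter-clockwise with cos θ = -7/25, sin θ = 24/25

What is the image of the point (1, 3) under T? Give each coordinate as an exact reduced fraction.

T1 scale by (-3, 3/2): (1, 3) → (-3, 9/2)
T2 shear: x ← x − 2·y: (-3, 9/2) → (-12, 9/2)
T3 rotate counter-clockwise with cos θ = -7/25, sin θ = 24/25: (-12, 9/2) → (-24/25, -639/50)

T(p) = (-24/25, -639/50)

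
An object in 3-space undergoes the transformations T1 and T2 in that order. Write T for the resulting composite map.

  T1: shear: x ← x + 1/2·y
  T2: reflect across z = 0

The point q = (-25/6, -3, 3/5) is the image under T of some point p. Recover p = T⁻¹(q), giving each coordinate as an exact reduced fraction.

p = (-8/3, -3, -3/5)

T1 = [1 1/2 0 0; 0 1 0 0; 0 0 1 0; 0 0 0 1]
T2·T1 = [1 1/2 0 0; 0 1 0 0; 0 0 -1 0; 0 0 0 1]
det M = -1; M⁻¹ = [1 -1/2 0 0; 0 1 0 0; 0 0 -1 0; 0 0 0 1]
M⁻¹ · (-25/6, -3, 3/5)ᵀ = (-8/3, -3, -3/5)ᵀ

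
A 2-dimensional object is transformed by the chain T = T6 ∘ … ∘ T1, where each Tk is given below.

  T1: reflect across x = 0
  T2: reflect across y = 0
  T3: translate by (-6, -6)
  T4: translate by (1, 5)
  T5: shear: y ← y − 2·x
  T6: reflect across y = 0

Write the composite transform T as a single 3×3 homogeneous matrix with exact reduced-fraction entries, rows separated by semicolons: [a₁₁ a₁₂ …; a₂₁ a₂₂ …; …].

T = [-1 0 -5; -2 1 -9; 0 0 1]

T1 = [-1 0 0; 0 1 0; 0 0 1]
T2·T1 = [-1 0 0; 0 -1 0; 0 0 1]
T3·…·T1 = [-1 0 -6; 0 -1 -6; 0 0 1]
T4·…·T1 = [-1 0 -5; 0 -1 -1; 0 0 1]
T5·…·T1 = [-1 0 -5; 2 -1 9; 0 0 1]
T6·…·T1 = [-1 0 -5; -2 1 -9; 0 0 1]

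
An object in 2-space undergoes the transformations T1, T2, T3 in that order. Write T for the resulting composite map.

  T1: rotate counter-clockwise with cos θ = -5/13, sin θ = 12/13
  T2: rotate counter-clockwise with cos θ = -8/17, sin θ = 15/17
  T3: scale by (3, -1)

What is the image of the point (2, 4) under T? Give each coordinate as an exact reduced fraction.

T(p) = (1212/221, 902/221)

T1 rotate counter-clockwise with cos θ = -5/13, sin θ = 12/13: (2, 4) → (-58/13, 4/13)
T2 rotate counter-clockwise with cos θ = -8/17, sin θ = 15/17: (-58/13, 4/13) → (404/221, -902/221)
T3 scale by (3, -1): (404/221, -902/221) → (1212/221, 902/221)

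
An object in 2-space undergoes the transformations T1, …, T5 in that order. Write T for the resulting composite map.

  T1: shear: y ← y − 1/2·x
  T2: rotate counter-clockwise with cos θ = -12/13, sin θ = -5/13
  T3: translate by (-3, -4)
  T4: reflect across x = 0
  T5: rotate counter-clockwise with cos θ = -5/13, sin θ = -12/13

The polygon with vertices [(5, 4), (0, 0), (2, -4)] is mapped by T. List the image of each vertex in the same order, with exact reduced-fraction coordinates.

T1 shear: y ← y − 1/2·x: (5, 4) → (5, 3/2); (0, 0) → (0, 0); (2, -4) → (2, -5)
T2 rotate counter-clockwise with cos θ = -12/13, sin θ = -5/13: (5, 3/2) → (-105/26, -43/13); (0, 0) → (0, 0); (2, -5) → (-49/13, 50/13)
T3 translate by (-3, -4): (-105/26, -43/13) → (-183/26, -95/13); (0, 0) → (-3, -4); (-49/13, 50/13) → (-88/13, -2/13)
T4 reflect across x = 0: (-183/26, -95/13) → (183/26, -95/13); (-3, -4) → (3, -4); (-88/13, -2/13) → (88/13, -2/13)
T5 rotate counter-clockwise with cos θ = -5/13, sin θ = -12/13: (183/26, -95/13) → (-3195/338, -623/169); (3, -4) → (-63/13, -16/13); (88/13, -2/13) → (-464/169, -1046/169)

image vertices: (-3195/338, -623/169), (-63/13, -16/13), (-464/169, -1046/169)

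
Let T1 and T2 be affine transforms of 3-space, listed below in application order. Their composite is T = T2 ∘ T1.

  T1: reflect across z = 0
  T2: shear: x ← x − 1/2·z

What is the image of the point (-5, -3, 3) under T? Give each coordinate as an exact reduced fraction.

T(p) = (-7/2, -3, -3)

T1 reflect across z = 0: (-5, -3, 3) → (-5, -3, -3)
T2 shear: x ← x − 1/2·z: (-5, -3, -3) → (-7/2, -3, -3)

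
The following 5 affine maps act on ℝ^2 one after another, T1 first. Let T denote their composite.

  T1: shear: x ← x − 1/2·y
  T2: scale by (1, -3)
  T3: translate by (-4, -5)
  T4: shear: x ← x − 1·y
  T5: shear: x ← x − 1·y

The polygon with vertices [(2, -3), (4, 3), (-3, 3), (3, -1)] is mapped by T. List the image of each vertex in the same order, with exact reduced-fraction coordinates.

image vertices: (-17/2, 4), (53/2, -14), (39/2, -14), (7/2, -2)

T1 shear: x ← x − 1/2·y: (2, -3) → (7/2, -3); (4, 3) → (5/2, 3); (-3, 3) → (-9/2, 3); (3, -1) → (7/2, -1)
T2 scale by (1, -3): (7/2, -3) → (7/2, 9); (5/2, 3) → (5/2, -9); (-9/2, 3) → (-9/2, -9); (7/2, -1) → (7/2, 3)
T3 translate by (-4, -5): (7/2, 9) → (-1/2, 4); (5/2, -9) → (-3/2, -14); (-9/2, -9) → (-17/2, -14); (7/2, 3) → (-1/2, -2)
T4 shear: x ← x − 1·y: (-1/2, 4) → (-9/2, 4); (-3/2, -14) → (25/2, -14); (-17/2, -14) → (11/2, -14); (-1/2, -2) → (3/2, -2)
T5 shear: x ← x − 1·y: (-9/2, 4) → (-17/2, 4); (25/2, -14) → (53/2, -14); (11/2, -14) → (39/2, -14); (3/2, -2) → (7/2, -2)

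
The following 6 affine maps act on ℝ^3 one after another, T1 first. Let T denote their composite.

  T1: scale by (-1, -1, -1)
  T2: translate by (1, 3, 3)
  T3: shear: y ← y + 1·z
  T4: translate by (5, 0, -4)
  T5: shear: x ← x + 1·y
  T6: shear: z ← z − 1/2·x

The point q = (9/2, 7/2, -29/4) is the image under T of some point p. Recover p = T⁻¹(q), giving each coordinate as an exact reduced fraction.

p = (5, -3/2, 4)

T1 = [-1 0 0 0; 0 -1 0 0; 0 0 -1 0; 0 0 0 1]
T2·T1 = [-1 0 0 1; 0 -1 0 3; 0 0 -1 3; 0 0 0 1]
T3·…·T1 = [-1 0 0 1; 0 -1 -1 6; 0 0 -1 3; 0 0 0 1]
T4·…·T1 = [-1 0 0 6; 0 -1 -1 6; 0 0 -1 -1; 0 0 0 1]
T5·…·T1 = [-1 -1 -1 12; 0 -1 -1 6; 0 0 -1 -1; 0 0 0 1]
T6·…·T1 = [-1 -1 -1 12; 0 -1 -1 6; 1/2 1/2 -1/2 -7; 0 0 0 1]
det M = -1; M⁻¹ = [-1 1 0 6; 1/2 -1 1 7; -1/2 0 -1 -1; 0 0 0 1]
M⁻¹ · (9/2, 7/2, -29/4)ᵀ = (5, -3/2, 4)ᵀ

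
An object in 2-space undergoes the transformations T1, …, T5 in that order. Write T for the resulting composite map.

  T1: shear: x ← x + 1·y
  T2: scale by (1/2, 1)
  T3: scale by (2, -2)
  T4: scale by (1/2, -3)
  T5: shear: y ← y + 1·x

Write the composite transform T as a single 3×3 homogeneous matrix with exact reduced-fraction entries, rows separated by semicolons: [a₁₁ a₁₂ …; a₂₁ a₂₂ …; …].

T1 = [1 1 0; 0 1 0; 0 0 1]
T2·T1 = [1/2 1/2 0; 0 1 0; 0 0 1]
T3·…·T1 = [1 1 0; 0 -2 0; 0 0 1]
T4·…·T1 = [1/2 1/2 0; 0 6 0; 0 0 1]
T5·…·T1 = [1/2 1/2 0; 1/2 13/2 0; 0 0 1]

T = [1/2 1/2 0; 1/2 13/2 0; 0 0 1]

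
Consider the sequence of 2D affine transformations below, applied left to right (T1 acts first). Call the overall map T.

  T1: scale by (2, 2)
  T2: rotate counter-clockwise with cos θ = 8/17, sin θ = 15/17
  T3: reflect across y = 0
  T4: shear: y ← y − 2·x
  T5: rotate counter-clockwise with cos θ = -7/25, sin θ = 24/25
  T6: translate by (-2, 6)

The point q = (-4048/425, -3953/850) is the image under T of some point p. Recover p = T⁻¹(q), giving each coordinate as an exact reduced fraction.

p = (3/4, 5)

T1 = [2 0 0; 0 2 0; 0 0 1]
T2·T1 = [16/17 -30/17 0; 30/17 16/17 0; 0 0 1]
T3·…·T1 = [16/17 -30/17 0; -30/17 -16/17 0; 0 0 1]
T4·…·T1 = [16/17 -30/17 0; -62/17 44/17 0; 0 0 1]
T5·…·T1 = [1376/425 -846/425 0; 818/425 -1028/425 0; 0 0 1]
T6·…·T1 = [1376/425 -846/425 -2; 818/425 -1028/425 6; 0 0 1]
det M = -4; M⁻¹ = [257/425 -423/850 1783/425; 409/850 -344/425 2473/425; 0 0 1]
M⁻¹ · (-4048/425, -3953/850)ᵀ = (3/4, 5)ᵀ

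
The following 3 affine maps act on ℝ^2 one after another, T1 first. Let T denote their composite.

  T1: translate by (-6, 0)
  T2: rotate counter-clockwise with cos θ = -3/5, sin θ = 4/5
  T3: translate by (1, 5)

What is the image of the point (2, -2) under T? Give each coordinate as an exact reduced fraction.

T(p) = (5, 3)

T1 translate by (-6, 0): (2, -2) → (-4, -2)
T2 rotate counter-clockwise with cos θ = -3/5, sin θ = 4/5: (-4, -2) → (4, -2)
T3 translate by (1, 5): (4, -2) → (5, 3)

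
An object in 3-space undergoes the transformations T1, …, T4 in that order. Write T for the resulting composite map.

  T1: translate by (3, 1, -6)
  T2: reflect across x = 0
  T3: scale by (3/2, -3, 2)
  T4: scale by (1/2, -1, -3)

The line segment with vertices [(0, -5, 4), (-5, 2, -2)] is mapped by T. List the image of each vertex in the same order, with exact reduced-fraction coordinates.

image vertices: (-9/4, -12, 12), (3/2, 9, 48)

T1 translate by (3, 1, -6): (0, -5, 4) → (3, -4, -2); (-5, 2, -2) → (-2, 3, -8)
T2 reflect across x = 0: (3, -4, -2) → (-3, -4, -2); (-2, 3, -8) → (2, 3, -8)
T3 scale by (3/2, -3, 2): (-3, -4, -2) → (-9/2, 12, -4); (2, 3, -8) → (3, -9, -16)
T4 scale by (1/2, -1, -3): (-9/2, 12, -4) → (-9/4, -12, 12); (3, -9, -16) → (3/2, 9, 48)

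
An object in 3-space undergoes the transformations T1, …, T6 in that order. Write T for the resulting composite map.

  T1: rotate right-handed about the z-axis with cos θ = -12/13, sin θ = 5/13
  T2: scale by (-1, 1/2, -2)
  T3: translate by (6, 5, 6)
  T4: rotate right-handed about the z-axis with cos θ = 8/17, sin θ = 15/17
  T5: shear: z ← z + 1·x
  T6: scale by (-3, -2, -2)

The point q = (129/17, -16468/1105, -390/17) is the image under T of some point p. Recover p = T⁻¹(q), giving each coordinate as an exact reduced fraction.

p = (0, -8/5, -4)

T1 = [-12/13 -5/13 0 0; 5/13 -12/13 0 0; 0 0 1 0; 0 0 0 1]
T2·T1 = [12/13 5/13 0 0; 5/26 -6/13 0 0; 0 0 -2 0; 0 0 0 1]
T3·…·T1 = [12/13 5/13 0 6; 5/26 -6/13 0 5; 0 0 -2 6; 0 0 0 1]
T4·…·T1 = [9/34 10/17 0 -27/17; 200/221 27/221 0 130/17; 0 0 -2 6; 0 0 0 1]
T5·…·T1 = [9/34 10/17 0 -27/17; 200/221 27/221 0 130/17; 9/34 10/17 -2 75/17; 0 0 0 1]
T6·…·T1 = [-27/34 -30/17 0 81/17; -400/221 -54/221 0 -260/17; -9/17 -20/17 4 -150/17; 0 0 0 1]
det M = -12; M⁻¹ = [18/221 -10/17 0 -122/13; -400/663 9/34 0 90/13; -1/6 0 1/4 3; 0 0 0 1]
M⁻¹ · (129/17, -16468/1105, -390/17)ᵀ = (0, -8/5, -4)ᵀ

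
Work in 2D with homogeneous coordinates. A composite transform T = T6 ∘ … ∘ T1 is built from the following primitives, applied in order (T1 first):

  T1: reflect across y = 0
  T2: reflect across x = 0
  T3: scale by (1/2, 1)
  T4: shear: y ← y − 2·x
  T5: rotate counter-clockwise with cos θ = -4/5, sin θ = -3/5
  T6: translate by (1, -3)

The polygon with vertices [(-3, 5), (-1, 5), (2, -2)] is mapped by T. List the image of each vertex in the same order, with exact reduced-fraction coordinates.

T1 reflect across y = 0: (-3, 5) → (-3, -5); (-1, 5) → (-1, -5); (2, -2) → (2, 2)
T2 reflect across x = 0: (-3, -5) → (3, -5); (-1, -5) → (1, -5); (2, 2) → (-2, 2)
T3 scale by (1/2, 1): (3, -5) → (3/2, -5); (1, -5) → (1/2, -5); (-2, 2) → (-1, 2)
T4 shear: y ← y − 2·x: (3/2, -5) → (3/2, -8); (1/2, -5) → (1/2, -6); (-1, 2) → (-1, 4)
T5 rotate counter-clockwise with cos θ = -4/5, sin θ = -3/5: (3/2, -8) → (-6, 11/2); (1/2, -6) → (-4, 9/2); (-1, 4) → (16/5, -13/5)
T6 translate by (1, -3): (-6, 11/2) → (-5, 5/2); (-4, 9/2) → (-3, 3/2); (16/5, -13/5) → (21/5, -28/5)

image vertices: (-5, 5/2), (-3, 3/2), (21/5, -28/5)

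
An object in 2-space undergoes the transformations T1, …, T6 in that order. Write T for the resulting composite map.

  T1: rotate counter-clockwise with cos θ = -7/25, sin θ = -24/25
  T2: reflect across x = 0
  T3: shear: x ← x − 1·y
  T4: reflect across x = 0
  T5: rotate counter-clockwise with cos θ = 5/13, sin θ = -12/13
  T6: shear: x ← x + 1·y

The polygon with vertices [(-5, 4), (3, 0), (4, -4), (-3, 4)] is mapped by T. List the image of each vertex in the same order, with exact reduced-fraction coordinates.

image vertices: (3/325, -2216/325), (-573/325, 756/325), (188/325, 1964/325), (-379/325, -1712/325)

T1 rotate counter-clockwise with cos θ = -7/25, sin θ = -24/25: (-5, 4) → (131/25, 92/25); (3, 0) → (-21/25, -72/25); (4, -4) → (-124/25, -68/25); (-3, 4) → (117/25, 44/25)
T2 reflect across x = 0: (131/25, 92/25) → (-131/25, 92/25); (-21/25, -72/25) → (21/25, -72/25); (-124/25, -68/25) → (124/25, -68/25); (117/25, 44/25) → (-117/25, 44/25)
T3 shear: x ← x − 1·y: (-131/25, 92/25) → (-223/25, 92/25); (21/25, -72/25) → (93/25, -72/25); (124/25, -68/25) → (192/25, -68/25); (-117/25, 44/25) → (-161/25, 44/25)
T4 reflect across x = 0: (-223/25, 92/25) → (223/25, 92/25); (93/25, -72/25) → (-93/25, -72/25); (192/25, -68/25) → (-192/25, -68/25); (-161/25, 44/25) → (161/25, 44/25)
T5 rotate counter-clockwise with cos θ = 5/13, sin θ = -12/13: (223/25, 92/25) → (2219/325, -2216/325); (-93/25, -72/25) → (-1329/325, 756/325); (-192/25, -68/25) → (-1776/325, 1964/325); (161/25, 44/25) → (1333/325, -1712/325)
T6 shear: x ← x + 1·y: (2219/325, -2216/325) → (3/325, -2216/325); (-1329/325, 756/325) → (-573/325, 756/325); (-1776/325, 1964/325) → (188/325, 1964/325); (1333/325, -1712/325) → (-379/325, -1712/325)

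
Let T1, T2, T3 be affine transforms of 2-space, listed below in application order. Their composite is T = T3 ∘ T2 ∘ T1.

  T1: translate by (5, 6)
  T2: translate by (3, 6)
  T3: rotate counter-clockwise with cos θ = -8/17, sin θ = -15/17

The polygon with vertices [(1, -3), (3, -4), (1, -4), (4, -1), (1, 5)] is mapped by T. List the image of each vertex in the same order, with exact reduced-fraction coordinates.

T1 translate by (5, 6): (1, -3) → (6, 3); (3, -4) → (8, 2); (1, -4) → (6, 2); (4, -1) → (9, 5); (1, 5) → (6, 11)
T2 translate by (3, 6): (6, 3) → (9, 9); (8, 2) → (11, 8); (6, 2) → (9, 8); (9, 5) → (12, 11); (6, 11) → (9, 17)
T3 rotate counter-clockwise with cos θ = -8/17, sin θ = -15/17: (9, 9) → (63/17, -207/17); (11, 8) → (32/17, -229/17); (9, 8) → (48/17, -199/17); (12, 11) → (69/17, -268/17); (9, 17) → (183/17, -271/17)

image vertices: (63/17, -207/17), (32/17, -229/17), (48/17, -199/17), (69/17, -268/17), (183/17, -271/17)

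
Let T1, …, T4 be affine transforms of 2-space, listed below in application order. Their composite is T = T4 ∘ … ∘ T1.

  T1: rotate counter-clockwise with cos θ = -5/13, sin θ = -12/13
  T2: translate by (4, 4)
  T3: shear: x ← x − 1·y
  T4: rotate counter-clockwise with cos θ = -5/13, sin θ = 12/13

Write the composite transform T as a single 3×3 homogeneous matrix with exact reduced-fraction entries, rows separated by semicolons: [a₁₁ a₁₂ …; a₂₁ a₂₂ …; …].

T = [109/169 -25/169 -48/13; 144/169 229/169 -20/13; 0 0 1]

T1 = [-5/13 12/13 0; -12/13 -5/13 0; 0 0 1]
T2·T1 = [-5/13 12/13 4; -12/13 -5/13 4; 0 0 1]
T3·…·T1 = [7/13 17/13 0; -12/13 -5/13 4; 0 0 1]
T4·…·T1 = [109/169 -25/169 -48/13; 144/169 229/169 -20/13; 0 0 1]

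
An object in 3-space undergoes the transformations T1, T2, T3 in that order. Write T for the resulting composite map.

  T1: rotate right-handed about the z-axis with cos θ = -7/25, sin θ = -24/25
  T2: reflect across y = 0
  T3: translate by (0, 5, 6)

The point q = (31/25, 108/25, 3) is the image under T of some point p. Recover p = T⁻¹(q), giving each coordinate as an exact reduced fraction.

p = (-1, 1, -3)

T1 = [-7/25 24/25 0 0; -24/25 -7/25 0 0; 0 0 1 0; 0 0 0 1]
T2·T1 = [-7/25 24/25 0 0; 24/25 7/25 0 0; 0 0 1 0; 0 0 0 1]
T3·…·T1 = [-7/25 24/25 0 0; 24/25 7/25 0 5; 0 0 1 6; 0 0 0 1]
det M = -1; M⁻¹ = [-7/25 24/25 0 -24/5; 24/25 7/25 0 -7/5; 0 0 1 -6; 0 0 0 1]
M⁻¹ · (31/25, 108/25, 3)ᵀ = (-1, 1, -3)ᵀ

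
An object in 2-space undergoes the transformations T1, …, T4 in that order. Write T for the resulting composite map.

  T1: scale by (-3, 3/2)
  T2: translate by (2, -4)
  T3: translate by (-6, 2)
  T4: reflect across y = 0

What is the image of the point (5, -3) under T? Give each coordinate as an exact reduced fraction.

T1 scale by (-3, 3/2): (5, -3) → (-15, -9/2)
T2 translate by (2, -4): (-15, -9/2) → (-13, -17/2)
T3 translate by (-6, 2): (-13, -17/2) → (-19, -13/2)
T4 reflect across y = 0: (-19, -13/2) → (-19, 13/2)

T(p) = (-19, 13/2)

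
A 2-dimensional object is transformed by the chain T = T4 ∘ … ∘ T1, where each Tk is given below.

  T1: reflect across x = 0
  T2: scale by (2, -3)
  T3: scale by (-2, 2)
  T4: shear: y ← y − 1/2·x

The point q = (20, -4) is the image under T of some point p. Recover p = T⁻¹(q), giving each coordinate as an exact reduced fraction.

T1 = [-1 0 0; 0 1 0; 0 0 1]
T2·T1 = [-2 0 0; 0 -3 0; 0 0 1]
T3·…·T1 = [4 0 0; 0 -6 0; 0 0 1]
T4·…·T1 = [4 0 0; -2 -6 0; 0 0 1]
det M = -24; M⁻¹ = [1/4 0 0; -1/12 -1/6 0; 0 0 1]
M⁻¹ · (20, -4)ᵀ = (5, -1)ᵀ

p = (5, -1)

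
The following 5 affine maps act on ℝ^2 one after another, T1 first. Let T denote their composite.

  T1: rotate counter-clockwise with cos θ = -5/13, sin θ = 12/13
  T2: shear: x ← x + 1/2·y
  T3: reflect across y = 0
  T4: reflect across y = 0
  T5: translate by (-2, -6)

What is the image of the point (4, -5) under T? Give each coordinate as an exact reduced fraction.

T1 rotate counter-clockwise with cos θ = -5/13, sin θ = 12/13: (4, -5) → (40/13, 73/13)
T2 shear: x ← x + 1/2·y: (40/13, 73/13) → (153/26, 73/13)
T3 reflect across y = 0: (153/26, 73/13) → (153/26, -73/13)
T4 reflect across y = 0: (153/26, -73/13) → (153/26, 73/13)
T5 translate by (-2, -6): (153/26, 73/13) → (101/26, -5/13)

T(p) = (101/26, -5/13)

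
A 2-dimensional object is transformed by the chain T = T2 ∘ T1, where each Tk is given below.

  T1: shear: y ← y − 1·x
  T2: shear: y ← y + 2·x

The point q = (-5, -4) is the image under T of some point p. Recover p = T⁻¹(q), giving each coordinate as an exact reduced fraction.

p = (-5, 1)

T1 = [1 0 0; -1 1 0; 0 0 1]
T2·T1 = [1 0 0; 1 1 0; 0 0 1]
det M = 1; M⁻¹ = [1 0 0; -1 1 0; 0 0 1]
M⁻¹ · (-5, -4)ᵀ = (-5, 1)ᵀ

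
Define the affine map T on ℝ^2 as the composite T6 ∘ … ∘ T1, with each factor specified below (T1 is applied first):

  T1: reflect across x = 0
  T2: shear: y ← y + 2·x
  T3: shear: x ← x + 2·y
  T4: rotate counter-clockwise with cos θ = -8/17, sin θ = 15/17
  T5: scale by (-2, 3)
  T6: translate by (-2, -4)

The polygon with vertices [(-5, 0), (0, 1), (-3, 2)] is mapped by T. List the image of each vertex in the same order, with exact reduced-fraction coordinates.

T1 reflect across x = 0: (-5, 0) → (5, 0); (0, 1) → (0, 1); (-3, 2) → (3, 2)
T2 shear: y ← y + 2·x: (5, 0) → (5, 10); (0, 1) → (0, 1); (3, 2) → (3, 8)
T3 shear: x ← x + 2·y: (5, 10) → (25, 10); (0, 1) → (2, 1); (3, 8) → (19, 8)
T4 rotate counter-clockwise with cos θ = -8/17, sin θ = 15/17: (25, 10) → (-350/17, 295/17); (2, 1) → (-31/17, 22/17); (19, 8) → (-16, 13)
T5 scale by (-2, 3): (-350/17, 295/17) → (700/17, 885/17); (-31/17, 22/17) → (62/17, 66/17); (-16, 13) → (32, 39)
T6 translate by (-2, -4): (700/17, 885/17) → (666/17, 817/17); (62/17, 66/17) → (28/17, -2/17); (32, 39) → (30, 35)

image vertices: (666/17, 817/17), (28/17, -2/17), (30, 35)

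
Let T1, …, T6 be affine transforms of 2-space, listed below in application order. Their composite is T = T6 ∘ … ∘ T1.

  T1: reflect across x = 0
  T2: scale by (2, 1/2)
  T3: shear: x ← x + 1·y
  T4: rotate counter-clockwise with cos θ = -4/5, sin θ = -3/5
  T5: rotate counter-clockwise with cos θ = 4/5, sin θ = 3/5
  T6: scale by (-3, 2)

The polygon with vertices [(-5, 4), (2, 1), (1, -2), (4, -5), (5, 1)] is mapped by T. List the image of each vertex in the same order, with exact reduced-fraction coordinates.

T1 reflect across x = 0: (-5, 4) → (5, 4); (2, 1) → (-2, 1); (1, -2) → (-1, -2); (4, -5) → (-4, -5); (5, 1) → (-5, 1)
T2 scale by (2, 1/2): (5, 4) → (10, 2); (-2, 1) → (-4, 1/2); (-1, -2) → (-2, -1); (-4, -5) → (-8, -5/2); (-5, 1) → (-10, 1/2)
T3 shear: x ← x + 1·y: (10, 2) → (12, 2); (-4, 1/2) → (-7/2, 1/2); (-2, -1) → (-3, -1); (-8, -5/2) → (-21/2, -5/2); (-10, 1/2) → (-19/2, 1/2)
T4 rotate counter-clockwise with cos θ = -4/5, sin θ = -3/5: (12, 2) → (-42/5, -44/5); (-7/2, 1/2) → (31/10, 17/10); (-3, -1) → (9/5, 13/5); (-21/2, -5/2) → (69/10, 83/10); (-19/2, 1/2) → (79/10, 53/10)
T5 rotate counter-clockwise with cos θ = 4/5, sin θ = 3/5: (-42/5, -44/5) → (-36/25, -302/25); (31/10, 17/10) → (73/50, 161/50); (9/5, 13/5) → (-3/25, 79/25); (69/10, 83/10) → (27/50, 539/50); (79/10, 53/10) → (157/50, 449/50)
T6 scale by (-3, 2): (-36/25, -302/25) → (108/25, -604/25); (73/50, 161/50) → (-219/50, 161/25); (-3/25, 79/25) → (9/25, 158/25); (27/50, 539/50) → (-81/50, 539/25); (157/50, 449/50) → (-471/50, 449/25)

image vertices: (108/25, -604/25), (-219/50, 161/25), (9/25, 158/25), (-81/50, 539/25), (-471/50, 449/25)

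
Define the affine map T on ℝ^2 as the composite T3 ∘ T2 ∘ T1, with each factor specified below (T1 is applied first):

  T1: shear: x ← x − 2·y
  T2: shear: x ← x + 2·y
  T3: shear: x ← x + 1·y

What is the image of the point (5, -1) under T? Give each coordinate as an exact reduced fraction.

T(p) = (4, -1)

T1 shear: x ← x − 2·y: (5, -1) → (7, -1)
T2 shear: x ← x + 2·y: (7, -1) → (5, -1)
T3 shear: x ← x + 1·y: (5, -1) → (4, -1)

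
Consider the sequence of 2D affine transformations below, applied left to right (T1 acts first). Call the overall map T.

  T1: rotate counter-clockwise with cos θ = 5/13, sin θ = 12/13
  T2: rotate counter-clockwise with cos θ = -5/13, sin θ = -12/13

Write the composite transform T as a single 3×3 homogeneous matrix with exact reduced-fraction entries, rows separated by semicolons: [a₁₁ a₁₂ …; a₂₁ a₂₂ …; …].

T = [119/169 120/169 0; -120/169 119/169 0; 0 0 1]

T1 = [5/13 -12/13 0; 12/13 5/13 0; 0 0 1]
T2·T1 = [119/169 120/169 0; -120/169 119/169 0; 0 0 1]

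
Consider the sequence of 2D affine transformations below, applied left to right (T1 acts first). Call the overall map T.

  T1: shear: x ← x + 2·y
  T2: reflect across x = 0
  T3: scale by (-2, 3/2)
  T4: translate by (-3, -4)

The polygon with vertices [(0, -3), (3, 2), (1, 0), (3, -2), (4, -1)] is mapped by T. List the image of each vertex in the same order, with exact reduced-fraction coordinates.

image vertices: (-15, -17/2), (11, -1), (-1, -4), (-5, -7), (1, -11/2)

T1 shear: x ← x + 2·y: (0, -3) → (-6, -3); (3, 2) → (7, 2); (1, 0) → (1, 0); (3, -2) → (-1, -2); (4, -1) → (2, -1)
T2 reflect across x = 0: (-6, -3) → (6, -3); (7, 2) → (-7, 2); (1, 0) → (-1, 0); (-1, -2) → (1, -2); (2, -1) → (-2, -1)
T3 scale by (-2, 3/2): (6, -3) → (-12, -9/2); (-7, 2) → (14, 3); (-1, 0) → (2, 0); (1, -2) → (-2, -3); (-2, -1) → (4, -3/2)
T4 translate by (-3, -4): (-12, -9/2) → (-15, -17/2); (14, 3) → (11, -1); (2, 0) → (-1, -4); (-2, -3) → (-5, -7); (4, -3/2) → (1, -11/2)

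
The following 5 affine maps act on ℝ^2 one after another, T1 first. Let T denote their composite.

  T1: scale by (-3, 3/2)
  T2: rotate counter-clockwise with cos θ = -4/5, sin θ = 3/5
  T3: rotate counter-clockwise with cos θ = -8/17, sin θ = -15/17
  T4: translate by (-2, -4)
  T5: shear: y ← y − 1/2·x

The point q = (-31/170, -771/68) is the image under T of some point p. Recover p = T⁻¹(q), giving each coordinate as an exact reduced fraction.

p = (1/2, -5)

T1 = [-3 0 0; 0 3/2 0; 0 0 1]
T2·T1 = [12/5 -9/10 0; -9/5 -6/5 0; 0 0 1]
T3·…·T1 = [-231/85 -54/85 0; -108/85 231/170 0; 0 0 1]
T4·…·T1 = [-231/85 -54/85 -2; -108/85 231/170 -4; 0 0 1]
T5·…·T1 = [-231/85 -54/85 -2; 3/34 57/34 -3; 0 0 1]
det M = -9/2; M⁻¹ = [-19/51 -12/85 -298/255; 1/51 154/255 472/255; 0 0 1]
M⁻¹ · (-31/170, -771/68)ᵀ = (1/2, -5)ᵀ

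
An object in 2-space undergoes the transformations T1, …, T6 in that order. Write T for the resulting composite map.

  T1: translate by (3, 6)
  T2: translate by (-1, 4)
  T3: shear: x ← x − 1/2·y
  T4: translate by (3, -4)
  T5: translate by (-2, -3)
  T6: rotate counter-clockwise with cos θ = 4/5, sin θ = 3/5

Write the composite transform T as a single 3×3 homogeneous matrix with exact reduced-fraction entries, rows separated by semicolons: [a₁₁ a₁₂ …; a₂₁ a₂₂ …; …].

T1 = [1 0 3; 0 1 6; 0 0 1]
T2·T1 = [1 0 2; 0 1 10; 0 0 1]
T3·…·T1 = [1 -1/2 -3; 0 1 10; 0 0 1]
T4·…·T1 = [1 -1/2 0; 0 1 6; 0 0 1]
T5·…·T1 = [1 -1/2 -2; 0 1 3; 0 0 1]
T6·…·T1 = [4/5 -1 -17/5; 3/5 1/2 6/5; 0 0 1]

T = [4/5 -1 -17/5; 3/5 1/2 6/5; 0 0 1]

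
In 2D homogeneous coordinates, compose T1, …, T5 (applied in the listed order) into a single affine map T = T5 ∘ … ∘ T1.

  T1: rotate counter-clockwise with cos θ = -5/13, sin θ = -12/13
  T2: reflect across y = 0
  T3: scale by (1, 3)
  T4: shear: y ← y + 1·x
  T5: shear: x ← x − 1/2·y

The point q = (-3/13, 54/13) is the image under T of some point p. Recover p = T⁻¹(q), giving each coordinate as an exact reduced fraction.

T1 = [-5/13 12/13 0; -12/13 -5/13 0; 0 0 1]
T2·T1 = [-5/13 12/13 0; 12/13 5/13 0; 0 0 1]
T3·…·T1 = [-5/13 12/13 0; 36/13 15/13 0; 0 0 1]
T4·…·T1 = [-5/13 12/13 0; 31/13 27/13 0; 0 0 1]
T5·…·T1 = [-41/26 -3/26 0; 31/13 27/13 0; 0 0 1]
det M = -3; M⁻¹ = [-9/13 -1/26 0; 31/39 41/78 0; 0 0 1]
M⁻¹ · (-3/13, 54/13)ᵀ = (0, 2)ᵀ

p = (0, 2)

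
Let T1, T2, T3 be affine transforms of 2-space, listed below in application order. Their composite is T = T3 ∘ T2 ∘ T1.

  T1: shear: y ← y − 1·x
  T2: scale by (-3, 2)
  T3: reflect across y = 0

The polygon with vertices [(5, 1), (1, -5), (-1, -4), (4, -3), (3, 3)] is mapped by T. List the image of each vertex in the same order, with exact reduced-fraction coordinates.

image vertices: (-15, 8), (-3, 12), (3, 6), (-12, 14), (-9, 0)

T1 shear: y ← y − 1·x: (5, 1) → (5, -4); (1, -5) → (1, -6); (-1, -4) → (-1, -3); (4, -3) → (4, -7); (3, 3) → (3, 0)
T2 scale by (-3, 2): (5, -4) → (-15, -8); (1, -6) → (-3, -12); (-1, -3) → (3, -6); (4, -7) → (-12, -14); (3, 0) → (-9, 0)
T3 reflect across y = 0: (-15, -8) → (-15, 8); (-3, -12) → (-3, 12); (3, -6) → (3, 6); (-12, -14) → (-12, 14); (-9, 0) → (-9, 0)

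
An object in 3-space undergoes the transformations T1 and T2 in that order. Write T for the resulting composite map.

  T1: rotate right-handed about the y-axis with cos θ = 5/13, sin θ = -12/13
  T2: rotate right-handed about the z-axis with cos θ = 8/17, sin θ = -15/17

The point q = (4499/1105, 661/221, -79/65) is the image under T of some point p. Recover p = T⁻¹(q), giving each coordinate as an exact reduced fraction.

T1 = [5/13 0 -12/13 0; 0 1 0 0; 12/13 0 5/13 0; 0 0 0 1]
T2·T1 = [40/221 15/17 -96/221 0; -75/221 8/17 180/221 0; 12/13 0 5/13 0; 0 0 0 1]
det M = 1; M⁻¹ = [40/221 -75/221 12/13 0; 15/17 8/17 0 0; -96/221 180/221 5/13 0; 0 0 0 1]
M⁻¹ · (4499/1105, 661/221, -79/65)ᵀ = (-7/5, 5, 1/5)ᵀ

p = (-7/5, 5, 1/5)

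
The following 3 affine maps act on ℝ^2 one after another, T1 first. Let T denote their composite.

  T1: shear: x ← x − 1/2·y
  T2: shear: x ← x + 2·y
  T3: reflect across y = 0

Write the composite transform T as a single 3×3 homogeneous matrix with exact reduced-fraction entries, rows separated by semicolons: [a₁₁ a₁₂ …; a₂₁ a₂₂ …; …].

T1 = [1 -1/2 0; 0 1 0; 0 0 1]
T2·T1 = [1 3/2 0; 0 1 0; 0 0 1]
T3·…·T1 = [1 3/2 0; 0 -1 0; 0 0 1]

T = [1 3/2 0; 0 -1 0; 0 0 1]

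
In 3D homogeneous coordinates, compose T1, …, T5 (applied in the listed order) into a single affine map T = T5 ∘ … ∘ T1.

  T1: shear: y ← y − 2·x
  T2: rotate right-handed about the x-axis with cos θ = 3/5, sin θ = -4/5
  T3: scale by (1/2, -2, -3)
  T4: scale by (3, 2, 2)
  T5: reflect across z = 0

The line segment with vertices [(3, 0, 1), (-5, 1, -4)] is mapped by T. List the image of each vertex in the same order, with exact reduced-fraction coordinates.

image vertices: (9/2, 56/5, 162/5), (-15/2, -68/5, -336/5)

T1 shear: y ← y − 2·x: (3, 0, 1) → (3, -6, 1); (-5, 1, -4) → (-5, 11, -4)
T2 rotate right-handed about the x-axis with cos θ = 3/5, sin θ = -4/5: (3, -6, 1) → (3, -14/5, 27/5); (-5, 11, -4) → (-5, 17/5, -56/5)
T3 scale by (1/2, -2, -3): (3, -14/5, 27/5) → (3/2, 28/5, -81/5); (-5, 17/5, -56/5) → (-5/2, -34/5, 168/5)
T4 scale by (3, 2, 2): (3/2, 28/5, -81/5) → (9/2, 56/5, -162/5); (-5/2, -34/5, 168/5) → (-15/2, -68/5, 336/5)
T5 reflect across z = 0: (9/2, 56/5, -162/5) → (9/2, 56/5, 162/5); (-15/2, -68/5, 336/5) → (-15/2, -68/5, -336/5)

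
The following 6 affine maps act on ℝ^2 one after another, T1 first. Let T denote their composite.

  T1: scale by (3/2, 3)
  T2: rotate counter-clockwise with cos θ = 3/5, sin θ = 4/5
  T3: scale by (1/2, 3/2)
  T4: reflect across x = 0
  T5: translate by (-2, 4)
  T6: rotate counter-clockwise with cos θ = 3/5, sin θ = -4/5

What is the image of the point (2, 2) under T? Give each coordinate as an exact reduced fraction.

T1 scale by (3/2, 3): (2, 2) → (3, 6)
T2 rotate counter-clockwise with cos θ = 3/5, sin θ = 4/5: (3, 6) → (-3, 6)
T3 scale by (1/2, 3/2): (-3, 6) → (-3/2, 9)
T4 reflect across x = 0: (-3/2, 9) → (3/2, 9)
T5 translate by (-2, 4): (3/2, 9) → (-1/2, 13)
T6 rotate counter-clockwise with cos θ = 3/5, sin θ = -4/5: (-1/2, 13) → (101/10, 41/5)

T(p) = (101/10, 41/5)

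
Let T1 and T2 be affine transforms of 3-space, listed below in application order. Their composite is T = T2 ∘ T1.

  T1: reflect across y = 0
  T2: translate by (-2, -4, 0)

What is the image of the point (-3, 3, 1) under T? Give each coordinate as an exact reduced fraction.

T(p) = (-5, -7, 1)

T1 reflect across y = 0: (-3, 3, 1) → (-3, -3, 1)
T2 translate by (-2, -4, 0): (-3, -3, 1) → (-5, -7, 1)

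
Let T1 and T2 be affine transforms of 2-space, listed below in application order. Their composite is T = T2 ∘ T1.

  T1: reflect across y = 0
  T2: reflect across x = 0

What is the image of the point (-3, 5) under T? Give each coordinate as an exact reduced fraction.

T1 reflect across y = 0: (-3, 5) → (-3, -5)
T2 reflect across x = 0: (-3, -5) → (3, -5)

T(p) = (3, -5)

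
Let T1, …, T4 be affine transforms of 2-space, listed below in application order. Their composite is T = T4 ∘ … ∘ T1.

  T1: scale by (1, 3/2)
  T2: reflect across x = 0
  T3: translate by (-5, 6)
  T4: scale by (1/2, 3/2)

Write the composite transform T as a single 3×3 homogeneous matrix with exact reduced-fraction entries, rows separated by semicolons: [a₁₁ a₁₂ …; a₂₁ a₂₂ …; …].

T = [-1/2 0 -5/2; 0 9/4 9; 0 0 1]

T1 = [1 0 0; 0 3/2 0; 0 0 1]
T2·T1 = [-1 0 0; 0 3/2 0; 0 0 1]
T3·…·T1 = [-1 0 -5; 0 3/2 6; 0 0 1]
T4·…·T1 = [-1/2 0 -5/2; 0 9/4 9; 0 0 1]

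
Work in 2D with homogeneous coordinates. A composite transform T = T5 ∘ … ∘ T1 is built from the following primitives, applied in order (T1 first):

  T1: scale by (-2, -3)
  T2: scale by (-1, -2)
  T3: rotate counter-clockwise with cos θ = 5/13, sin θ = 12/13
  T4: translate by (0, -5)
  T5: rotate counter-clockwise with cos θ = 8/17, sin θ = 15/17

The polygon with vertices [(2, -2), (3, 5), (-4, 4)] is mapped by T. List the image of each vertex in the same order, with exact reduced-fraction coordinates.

image vertices: (2467/221, 1844/221), (-4995/221, -3694/221), (-2009/221, -5248/221)

T1 scale by (-2, -3): (2, -2) → (-4, 6); (3, 5) → (-6, -15); (-4, 4) → (8, -12)
T2 scale by (-1, -2): (-4, 6) → (4, -12); (-6, -15) → (6, 30); (8, -12) → (-8, 24)
T3 rotate counter-clockwise with cos θ = 5/13, sin θ = 12/13: (4, -12) → (164/13, -12/13); (6, 30) → (-330/13, 222/13); (-8, 24) → (-328/13, 24/13)
T4 translate by (0, -5): (164/13, -12/13) → (164/13, -77/13); (-330/13, 222/13) → (-330/13, 157/13); (-328/13, 24/13) → (-328/13, -41/13)
T5 rotate counter-clockwise with cos θ = 8/17, sin θ = 15/17: (164/13, -77/13) → (2467/221, 1844/221); (-330/13, 157/13) → (-4995/221, -3694/221); (-328/13, -41/13) → (-2009/221, -5248/221)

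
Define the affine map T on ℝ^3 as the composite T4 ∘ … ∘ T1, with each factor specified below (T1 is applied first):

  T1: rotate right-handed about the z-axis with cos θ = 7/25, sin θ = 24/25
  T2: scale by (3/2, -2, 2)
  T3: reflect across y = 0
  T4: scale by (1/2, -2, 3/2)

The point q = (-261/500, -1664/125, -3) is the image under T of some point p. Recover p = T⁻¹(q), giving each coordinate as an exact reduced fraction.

p = (3, 8/5, -1)

T1 = [7/25 -24/25 0 0; 24/25 7/25 0 0; 0 0 1 0; 0 0 0 1]
T2·T1 = [21/50 -36/25 0 0; -48/25 -14/25 0 0; 0 0 2 0; 0 0 0 1]
T3·…·T1 = [21/50 -36/25 0 0; 48/25 14/25 0 0; 0 0 2 0; 0 0 0 1]
T4·…·T1 = [21/100 -18/25 0 0; -96/25 -28/25 0 0; 0 0 3 0; 0 0 0 1]
det M = -9; M⁻¹ = [28/75 -6/25 0 0; -32/25 -7/100 0 0; 0 0 1/3 0; 0 0 0 1]
M⁻¹ · (-261/500, -1664/125, -3)ᵀ = (3, 8/5, -1)ᵀ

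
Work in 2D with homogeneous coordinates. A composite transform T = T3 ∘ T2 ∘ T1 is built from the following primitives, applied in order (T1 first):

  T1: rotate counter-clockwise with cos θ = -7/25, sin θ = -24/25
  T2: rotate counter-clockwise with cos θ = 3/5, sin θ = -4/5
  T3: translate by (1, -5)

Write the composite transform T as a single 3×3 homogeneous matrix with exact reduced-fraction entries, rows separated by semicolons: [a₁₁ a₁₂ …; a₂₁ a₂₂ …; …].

T1 = [-7/25 24/25 0; -24/25 -7/25 0; 0 0 1]
T2·T1 = [-117/125 44/125 0; -44/125 -117/125 0; 0 0 1]
T3·…·T1 = [-117/125 44/125 1; -44/125 -117/125 -5; 0 0 1]

T = [-117/125 44/125 1; -44/125 -117/125 -5; 0 0 1]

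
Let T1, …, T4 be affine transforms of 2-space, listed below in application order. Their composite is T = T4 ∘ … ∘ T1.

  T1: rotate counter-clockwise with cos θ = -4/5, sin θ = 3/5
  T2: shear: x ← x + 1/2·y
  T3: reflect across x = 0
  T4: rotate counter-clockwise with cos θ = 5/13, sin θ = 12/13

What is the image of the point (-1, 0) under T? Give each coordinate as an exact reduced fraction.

T1 rotate counter-clockwise with cos θ = -4/5, sin θ = 3/5: (-1, 0) → (4/5, -3/5)
T2 shear: x ← x + 1/2·y: (4/5, -3/5) → (1/2, -3/5)
T3 reflect across x = 0: (1/2, -3/5) → (-1/2, -3/5)
T4 rotate counter-clockwise with cos θ = 5/13, sin θ = 12/13: (-1/2, -3/5) → (47/130, -9/13)

T(p) = (47/130, -9/13)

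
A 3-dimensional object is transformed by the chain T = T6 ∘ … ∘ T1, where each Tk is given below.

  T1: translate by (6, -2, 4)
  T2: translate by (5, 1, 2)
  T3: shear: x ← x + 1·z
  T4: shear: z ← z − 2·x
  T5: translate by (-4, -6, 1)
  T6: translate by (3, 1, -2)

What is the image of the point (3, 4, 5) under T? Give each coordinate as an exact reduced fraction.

T1 translate by (6, -2, 4): (3, 4, 5) → (9, 2, 9)
T2 translate by (5, 1, 2): (9, 2, 9) → (14, 3, 11)
T3 shear: x ← x + 1·z: (14, 3, 11) → (25, 3, 11)
T4 shear: z ← z − 2·x: (25, 3, 11) → (25, 3, -39)
T5 translate by (-4, -6, 1): (25, 3, -39) → (21, -3, -38)
T6 translate by (3, 1, -2): (21, -3, -38) → (24, -2, -40)

T(p) = (24, -2, -40)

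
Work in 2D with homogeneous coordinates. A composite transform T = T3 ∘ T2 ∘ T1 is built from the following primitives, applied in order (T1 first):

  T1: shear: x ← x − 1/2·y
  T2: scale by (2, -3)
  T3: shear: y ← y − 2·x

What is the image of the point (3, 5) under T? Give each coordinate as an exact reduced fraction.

T1 shear: x ← x − 1/2·y: (3, 5) → (1/2, 5)
T2 scale by (2, -3): (1/2, 5) → (1, -15)
T3 shear: y ← y − 2·x: (1, -15) → (1, -17)

T(p) = (1, -17)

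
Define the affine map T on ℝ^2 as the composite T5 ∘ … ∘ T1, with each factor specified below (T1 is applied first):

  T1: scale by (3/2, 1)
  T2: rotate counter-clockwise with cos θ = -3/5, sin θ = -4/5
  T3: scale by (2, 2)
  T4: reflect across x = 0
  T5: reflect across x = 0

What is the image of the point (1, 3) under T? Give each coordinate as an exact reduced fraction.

T1 scale by (3/2, 1): (1, 3) → (3/2, 3)
T2 rotate counter-clockwise with cos θ = -3/5, sin θ = -4/5: (3/2, 3) → (3/2, -3)
T3 scale by (2, 2): (3/2, -3) → (3, -6)
T4 reflect across x = 0: (3, -6) → (-3, -6)
T5 reflect across x = 0: (-3, -6) → (3, -6)

T(p) = (3, -6)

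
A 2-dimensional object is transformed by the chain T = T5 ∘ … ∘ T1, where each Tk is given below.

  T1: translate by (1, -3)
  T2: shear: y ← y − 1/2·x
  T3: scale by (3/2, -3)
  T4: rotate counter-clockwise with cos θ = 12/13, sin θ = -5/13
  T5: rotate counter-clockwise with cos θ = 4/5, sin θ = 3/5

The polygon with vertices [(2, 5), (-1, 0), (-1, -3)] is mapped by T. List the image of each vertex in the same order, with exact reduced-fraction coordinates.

image vertices: (123/26, -9/26), (-144/65, 567/65), (-288/65, 1134/65)

T1 translate by (1, -3): (2, 5) → (3, 2); (-1, 0) → (0, -3); (-1, -3) → (0, -6)
T2 shear: y ← y − 1/2·x: (3, 2) → (3, 1/2); (0, -3) → (0, -3); (0, -6) → (0, -6)
T3 scale by (3/2, -3): (3, 1/2) → (9/2, -3/2); (0, -3) → (0, 9); (0, -6) → (0, 18)
T4 rotate counter-clockwise with cos θ = 12/13, sin θ = -5/13: (9/2, -3/2) → (93/26, -81/26); (0, 9) → (45/13, 108/13); (0, 18) → (90/13, 216/13)
T5 rotate counter-clockwise with cos θ = 4/5, sin θ = 3/5: (93/26, -81/26) → (123/26, -9/26); (45/13, 108/13) → (-144/65, 567/65); (90/13, 216/13) → (-288/65, 1134/65)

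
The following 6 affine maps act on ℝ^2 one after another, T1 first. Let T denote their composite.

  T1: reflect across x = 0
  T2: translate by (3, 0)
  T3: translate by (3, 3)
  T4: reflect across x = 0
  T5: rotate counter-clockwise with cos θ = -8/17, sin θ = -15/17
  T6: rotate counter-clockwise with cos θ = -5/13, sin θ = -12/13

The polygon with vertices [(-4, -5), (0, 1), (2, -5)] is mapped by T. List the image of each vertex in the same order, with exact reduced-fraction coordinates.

T1 reflect across x = 0: (-4, -5) → (4, -5); (0, 1) → (0, 1); (2, -5) → (-2, -5)
T2 translate by (3, 0): (4, -5) → (7, -5); (0, 1) → (3, 1); (-2, -5) → (1, -5)
T3 translate by (3, 3): (7, -5) → (10, -2); (3, 1) → (6, 4); (1, -5) → (4, -2)
T4 reflect across x = 0: (10, -2) → (-10, -2); (6, 4) → (-6, 4); (4, -2) → (-4, -2)
T5 rotate counter-clockwise with cos θ = -8/17, sin θ = -15/17: (-10, -2) → (50/17, 166/17); (-6, 4) → (108/17, 58/17); (-4, -2) → (2/17, 76/17)
T6 rotate counter-clockwise with cos θ = -5/13, sin θ = -12/13: (50/17, 166/17) → (134/17, -110/17); (108/17, 58/17) → (12/17, -122/17); (2/17, 76/17) → (902/221, -404/221)

image vertices: (134/17, -110/17), (12/17, -122/17), (902/221, -404/221)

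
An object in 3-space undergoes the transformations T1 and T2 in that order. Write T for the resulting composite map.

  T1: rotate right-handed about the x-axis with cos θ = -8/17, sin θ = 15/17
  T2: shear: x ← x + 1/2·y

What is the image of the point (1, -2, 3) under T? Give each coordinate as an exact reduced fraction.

T1 rotate right-handed about the x-axis with cos θ = -8/17, sin θ = 15/17: (1, -2, 3) → (1, -29/17, -54/17)
T2 shear: x ← x + 1/2·y: (1, -29/17, -54/17) → (5/34, -29/17, -54/17)

T(p) = (5/34, -29/17, -54/17)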